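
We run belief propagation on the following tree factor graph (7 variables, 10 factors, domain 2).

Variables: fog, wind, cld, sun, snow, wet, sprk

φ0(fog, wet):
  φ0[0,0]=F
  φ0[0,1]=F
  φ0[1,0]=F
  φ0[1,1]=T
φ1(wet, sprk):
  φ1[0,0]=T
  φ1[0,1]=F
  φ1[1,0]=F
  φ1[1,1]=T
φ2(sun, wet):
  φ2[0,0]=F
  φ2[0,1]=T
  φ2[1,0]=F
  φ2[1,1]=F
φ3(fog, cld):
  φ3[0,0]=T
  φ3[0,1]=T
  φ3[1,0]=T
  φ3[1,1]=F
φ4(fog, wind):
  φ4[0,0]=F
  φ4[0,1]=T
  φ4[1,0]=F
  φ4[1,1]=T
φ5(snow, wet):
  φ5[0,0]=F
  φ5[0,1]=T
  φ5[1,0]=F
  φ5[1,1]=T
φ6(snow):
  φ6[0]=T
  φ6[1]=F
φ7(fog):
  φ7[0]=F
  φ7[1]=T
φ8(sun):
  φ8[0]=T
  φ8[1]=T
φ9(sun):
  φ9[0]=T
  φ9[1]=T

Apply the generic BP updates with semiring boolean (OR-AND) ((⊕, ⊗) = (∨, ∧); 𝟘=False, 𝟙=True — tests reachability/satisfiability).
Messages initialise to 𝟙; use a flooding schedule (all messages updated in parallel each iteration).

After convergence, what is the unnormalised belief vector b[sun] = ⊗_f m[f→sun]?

init: all messages = 𝟙 over 2 values
r1 m[φ0→fog] = [F, T]
r1 m[φ0→wet] = [F, T]
r1 m[φ1→wet] = [T, T]
r1 m[φ1→sprk] = [T, T]
r1 m[φ2→sun] = [T, F]
r1 m[φ2→wet] = [F, T]
r1 m[φ3→fog] = [T, T]
r1 m[φ3→cld] = [T, T]
r1 m[φ4→fog] = [T, T]
r1 m[φ4→wind] = [F, T]
r1 m[φ5→snow] = [T, T]
r1 m[φ5→wet] = [F, T]
r1 m[φ6→snow] = [T, F]
r1 m[φ7→fog] = [F, T]
r1 m[φ8→sun] = [T, T]
r1 m[φ9→sun] = [T, T]
r1 m[fog→φ0] = [T, T]
r1 m[fog→φ3] = [T, T]
r1 m[fog→φ4] = [T, T]
r1 m[fog→φ7] = [T, T]
r1 m[wind→φ4] = [T, T]
r1 m[cld→φ3] = [T, T]
r1 m[sun→φ2] = [T, T]
r1 m[sun→φ8] = [T, T]
r1 m[sun→φ9] = [T, T]
r1 m[snow→φ5] = [T, T]
r1 m[snow→φ6] = [T, T]
r1 m[wet→φ0] = [T, T]
r1 m[wet→φ1] = [T, T]
r1 m[wet→φ2] = [T, T]
r1 m[wet→φ5] = [T, T]
r1 m[sprk→φ1] = [T, T]
r2 m[φ0→fog] = [F, T]
r2 m[φ0→wet] = [F, T]
r2 m[φ1→wet] = [T, T]
r2 m[φ1→sprk] = [T, T]
r2 m[φ2→sun] = [T, F]
r2 m[φ2→wet] = [F, T]
r2 m[φ3→fog] = [T, T]
r2 m[φ3→cld] = [T, T]
r2 m[φ4→fog] = [T, T]
r2 m[φ4→wind] = [F, T]
r2 m[φ5→snow] = [T, T]
r2 m[φ5→wet] = [F, T]
r2 m[φ6→snow] = [T, F]
r2 m[φ7→fog] = [F, T]
r2 m[φ8→sun] = [T, T]
r2 m[φ9→sun] = [T, T]
r2 m[fog→φ0] = [F, T]
r2 m[fog→φ3] = [F, T]
r2 m[fog→φ4] = [F, T]
r2 m[fog→φ7] = [F, T]
r2 m[wind→φ4] = [T, T]
r2 m[cld→φ3] = [T, T]
r2 m[sun→φ2] = [T, T]
r2 m[sun→φ8] = [T, F]
r2 m[sun→φ9] = [T, F]
r2 m[snow→φ5] = [T, F]
r2 m[snow→φ6] = [T, T]
r2 m[wet→φ0] = [F, T]
r2 m[wet→φ1] = [F, T]
r2 m[wet→φ2] = [F, T]
r2 m[wet→φ5] = [F, T]
r2 m[sprk→φ1] = [T, T]
r3 m[φ0→fog] = [F, T]
r3 m[φ0→wet] = [F, T]
r3 m[φ1→wet] = [T, T]
r3 m[φ1→sprk] = [F, T]
r3 m[φ2→sun] = [T, F]
r3 m[φ2→wet] = [F, T]
r3 m[φ3→fog] = [T, T]
r3 m[φ3→cld] = [T, F]
r3 m[φ4→fog] = [T, T]
r3 m[φ4→wind] = [F, T]
r3 m[φ5→snow] = [T, T]
r3 m[φ5→wet] = [F, T]
r3 m[φ6→snow] = [T, F]
r3 m[φ7→fog] = [F, T]
r3 m[φ8→sun] = [T, T]
r3 m[φ9→sun] = [T, T]
r3 m[fog→φ0] = [F, T]
r3 m[fog→φ3] = [F, T]
r3 m[fog→φ4] = [F, T]
r3 m[fog→φ7] = [F, T]
r3 m[wind→φ4] = [T, T]
r3 m[cld→φ3] = [T, T]
r3 m[sun→φ2] = [T, T]
r3 m[sun→φ8] = [T, F]
r3 m[sun→φ9] = [T, F]
r3 m[snow→φ5] = [T, F]
r3 m[snow→φ6] = [T, T]
r3 m[wet→φ0] = [F, T]
r3 m[wet→φ1] = [F, T]
r3 m[wet→φ2] = [F, T]
r3 m[wet→φ5] = [F, T]
r3 m[sprk→φ1] = [T, T]
r4 m[φ0→fog] = [F, T]
r4 m[φ0→wet] = [F, T]
r4 m[φ1→wet] = [T, T]
r4 m[φ1→sprk] = [F, T]
r4 m[φ2→sun] = [T, F]
r4 m[φ2→wet] = [F, T]
r4 m[φ3→fog] = [T, T]
r4 m[φ3→cld] = [T, F]
r4 m[φ4→fog] = [T, T]
r4 m[φ4→wind] = [F, T]
r4 m[φ5→snow] = [T, T]
r4 m[φ5→wet] = [F, T]
r4 m[φ6→snow] = [T, F]
r4 m[φ7→fog] = [F, T]
r4 m[φ8→sun] = [T, T]
r4 m[φ9→sun] = [T, T]
r4 m[fog→φ0] = [F, T]
r4 m[fog→φ3] = [F, T]
r4 m[fog→φ4] = [F, T]
r4 m[fog→φ7] = [F, T]
r4 m[wind→φ4] = [T, T]
r4 m[cld→φ3] = [T, T]
r4 m[sun→φ2] = [T, T]
r4 m[sun→φ8] = [T, F]
r4 m[sun→φ9] = [T, F]
r4 m[snow→φ5] = [T, F]
r4 m[snow→φ6] = [T, T]
r4 m[wet→φ0] = [F, T]
r4 m[wet→φ1] = [F, T]
r4 m[wet→φ2] = [F, T]
r4 m[wet→φ5] = [F, T]
r4 m[sprk→φ1] = [T, T]
fixed point reached at round 4
b[sun] = ⊗ incoming = [T, F]

b[sun] = [T, F]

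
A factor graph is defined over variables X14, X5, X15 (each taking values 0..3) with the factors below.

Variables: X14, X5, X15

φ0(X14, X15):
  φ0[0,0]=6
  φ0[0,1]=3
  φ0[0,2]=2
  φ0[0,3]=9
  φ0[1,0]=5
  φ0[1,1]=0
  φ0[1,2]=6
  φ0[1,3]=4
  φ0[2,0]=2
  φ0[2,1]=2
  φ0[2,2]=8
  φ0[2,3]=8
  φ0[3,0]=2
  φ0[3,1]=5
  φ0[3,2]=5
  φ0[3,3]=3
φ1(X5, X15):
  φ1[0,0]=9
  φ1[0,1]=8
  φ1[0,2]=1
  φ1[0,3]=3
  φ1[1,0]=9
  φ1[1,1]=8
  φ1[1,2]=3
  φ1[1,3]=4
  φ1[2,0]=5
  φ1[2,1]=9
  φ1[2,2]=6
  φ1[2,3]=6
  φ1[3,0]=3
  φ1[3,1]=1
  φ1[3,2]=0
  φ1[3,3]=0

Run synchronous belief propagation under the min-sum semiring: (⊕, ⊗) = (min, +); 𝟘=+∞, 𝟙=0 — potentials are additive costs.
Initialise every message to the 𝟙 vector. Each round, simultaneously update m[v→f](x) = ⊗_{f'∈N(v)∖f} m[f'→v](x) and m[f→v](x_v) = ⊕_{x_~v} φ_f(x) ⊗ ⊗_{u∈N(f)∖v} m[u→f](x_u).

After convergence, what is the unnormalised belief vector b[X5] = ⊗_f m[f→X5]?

b[X5] = [3, 5, 7, 1]

init: all messages = 𝟙 over 4 values
r1 m[φ0→X14] = [2, 0, 2, 2]
r1 m[φ0→X15] = [2, 0, 2, 3]
r1 m[φ1→X5] = [1, 3, 5, 0]
r1 m[φ1→X15] = [3, 1, 0, 0]
r1 m[X14→φ0] = [0, 0, 0, 0]
r1 m[X5→φ1] = [0, 0, 0, 0]
r1 m[X15→φ0] = [0, 0, 0, 0]
r1 m[X15→φ1] = [0, 0, 0, 0]
r2 m[φ0→X14] = [2, 0, 2, 2]
r2 m[φ0→X15] = [2, 0, 2, 3]
r2 m[φ1→X5] = [1, 3, 5, 0]
r2 m[φ1→X15] = [3, 1, 0, 0]
r2 m[X14→φ0] = [0, 0, 0, 0]
r2 m[X5→φ1] = [0, 0, 0, 0]
r2 m[X15→φ0] = [3, 1, 0, 0]
r2 m[X15→φ1] = [2, 0, 2, 3]
r3 m[φ0→X14] = [2, 1, 3, 3]
r3 m[φ0→X15] = [2, 0, 2, 3]
r3 m[φ1→X5] = [3, 5, 7, 1]
r3 m[φ1→X15] = [3, 1, 0, 0]
r3 m[X14→φ0] = [0, 0, 0, 0]
r3 m[X5→φ1] = [0, 0, 0, 0]
r3 m[X15→φ0] = [3, 1, 0, 0]
r3 m[X15→φ1] = [2, 0, 2, 3]
r4 m[φ0→X14] = [2, 1, 3, 3]
r4 m[φ0→X15] = [2, 0, 2, 3]
r4 m[φ1→X5] = [3, 5, 7, 1]
r4 m[φ1→X15] = [3, 1, 0, 0]
r4 m[X14→φ0] = [0, 0, 0, 0]
r4 m[X5→φ1] = [0, 0, 0, 0]
r4 m[X15→φ0] = [3, 1, 0, 0]
r4 m[X15→φ1] = [2, 0, 2, 3]
fixed point reached at round 4
b[X5] = ⊗ incoming = [3, 5, 7, 1]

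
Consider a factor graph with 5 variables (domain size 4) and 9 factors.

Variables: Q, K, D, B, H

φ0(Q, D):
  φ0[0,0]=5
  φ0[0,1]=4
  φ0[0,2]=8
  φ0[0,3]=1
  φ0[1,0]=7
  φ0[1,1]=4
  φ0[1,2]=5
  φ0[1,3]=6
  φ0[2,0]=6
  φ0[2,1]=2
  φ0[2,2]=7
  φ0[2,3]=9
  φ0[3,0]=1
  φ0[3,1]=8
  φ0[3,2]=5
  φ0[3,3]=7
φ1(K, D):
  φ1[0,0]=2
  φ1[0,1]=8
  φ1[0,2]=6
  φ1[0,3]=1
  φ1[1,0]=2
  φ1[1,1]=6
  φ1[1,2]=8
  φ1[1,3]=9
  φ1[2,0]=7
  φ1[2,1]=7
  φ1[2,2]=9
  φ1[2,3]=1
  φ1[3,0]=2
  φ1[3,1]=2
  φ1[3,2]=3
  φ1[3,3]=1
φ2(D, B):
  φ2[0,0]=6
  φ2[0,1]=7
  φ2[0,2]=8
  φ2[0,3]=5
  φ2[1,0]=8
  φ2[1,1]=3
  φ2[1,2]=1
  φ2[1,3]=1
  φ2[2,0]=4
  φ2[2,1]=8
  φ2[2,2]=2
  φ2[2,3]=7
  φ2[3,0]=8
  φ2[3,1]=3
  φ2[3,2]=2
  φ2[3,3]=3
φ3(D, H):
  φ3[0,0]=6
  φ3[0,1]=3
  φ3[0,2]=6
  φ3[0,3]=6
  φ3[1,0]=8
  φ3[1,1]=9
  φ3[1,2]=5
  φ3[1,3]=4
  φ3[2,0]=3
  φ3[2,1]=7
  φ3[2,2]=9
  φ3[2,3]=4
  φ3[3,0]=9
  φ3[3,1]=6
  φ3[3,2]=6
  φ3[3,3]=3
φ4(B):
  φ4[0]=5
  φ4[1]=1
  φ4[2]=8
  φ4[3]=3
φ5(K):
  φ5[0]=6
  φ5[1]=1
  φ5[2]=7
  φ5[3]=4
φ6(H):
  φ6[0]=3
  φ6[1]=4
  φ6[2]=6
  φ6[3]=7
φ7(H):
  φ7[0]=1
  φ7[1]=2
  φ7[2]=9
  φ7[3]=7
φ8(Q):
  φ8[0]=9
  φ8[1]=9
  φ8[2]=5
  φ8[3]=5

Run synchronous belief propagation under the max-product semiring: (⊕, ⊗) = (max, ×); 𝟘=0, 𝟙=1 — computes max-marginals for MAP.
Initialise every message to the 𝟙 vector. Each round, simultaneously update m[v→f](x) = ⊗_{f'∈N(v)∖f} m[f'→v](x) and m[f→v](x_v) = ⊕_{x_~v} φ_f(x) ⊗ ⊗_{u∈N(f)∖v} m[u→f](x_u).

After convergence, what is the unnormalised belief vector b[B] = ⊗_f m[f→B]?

init: all messages = 𝟙 over 4 values
r1 m[φ0→Q] = [8, 7, 9, 8]
r1 m[φ0→D] = [7, 8, 8, 9]
r1 m[φ1→K] = [8, 9, 9, 3]
r1 m[φ1→D] = [7, 8, 9, 9]
r1 m[φ2→D] = [8, 8, 8, 8]
r1 m[φ2→B] = [8, 8, 8, 7]
r1 m[φ3→D] = [6, 9, 9, 9]
r1 m[φ3→H] = [9, 9, 9, 6]
r1 m[φ4→B] = [5, 1, 8, 3]
r1 m[φ5→K] = [6, 1, 7, 4]
r1 m[φ6→H] = [3, 4, 6, 7]
r1 m[φ7→H] = [1, 2, 9, 7]
r1 m[φ8→Q] = [9, 9, 5, 5]
r1 m[Q→φ0] = [1, 1, 1, 1]
r1 m[Q→φ8] = [1, 1, 1, 1]
r1 m[K→φ1] = [1, 1, 1, 1]
r1 m[K→φ5] = [1, 1, 1, 1]
r1 m[D→φ0] = [1, 1, 1, 1]
r1 m[D→φ1] = [1, 1, 1, 1]
r1 m[D→φ2] = [1, 1, 1, 1]
r1 m[D→φ3] = [1, 1, 1, 1]
r1 m[B→φ2] = [1, 1, 1, 1]
r1 m[B→φ4] = [1, 1, 1, 1]
r1 m[H→φ3] = [1, 1, 1, 1]
r1 m[H→φ6] = [1, 1, 1, 1]
r1 m[H→φ7] = [1, 1, 1, 1]
r2 m[φ0→Q] = [8, 7, 9, 8]
r2 m[φ0→D] = [7, 8, 8, 9]
r2 m[φ1→K] = [8, 9, 9, 3]
r2 m[φ1→D] = [7, 8, 9, 9]
r2 m[φ2→D] = [8, 8, 8, 8]
r2 m[φ2→B] = [8, 8, 8, 7]
r2 m[φ3→D] = [6, 9, 9, 9]
r2 m[φ3→H] = [9, 9, 9, 6]
r2 m[φ4→B] = [5, 1, 8, 3]
r2 m[φ5→K] = [6, 1, 7, 4]
r2 m[φ6→H] = [3, 4, 6, 7]
r2 m[φ7→H] = [1, 2, 9, 7]
r2 m[φ8→Q] = [9, 9, 5, 5]
r2 m[Q→φ0] = [9, 9, 5, 5]
r2 m[Q→φ8] = [8, 7, 9, 8]
r2 m[K→φ1] = [6, 1, 7, 4]
r2 m[K→φ5] = [8, 9, 9, 3]
r2 m[D→φ0] = [336, 576, 648, 648]
r2 m[D→φ1] = [336, 576, 576, 648]
r2 m[D→φ2] = [294, 576, 648, 729]
r2 m[D→φ3] = [392, 512, 576, 648]
r2 m[B→φ2] = [5, 1, 8, 3]
r2 m[B→φ4] = [8, 8, 8, 7]
r2 m[H→φ3] = [3, 8, 54, 49]
r2 m[H→φ6] = [9, 18, 81, 42]
r2 m[H→φ7] = [27, 36, 54, 42]
r3 m[φ0→Q] = [5184, 3888, 5832, 4608]
r3 m[φ0→D] = [63, 40, 72, 54]
r3 m[φ1→K] = [4608, 5832, 5184, 1728]
r3 m[φ1→D] = [49, 49, 63, 9]
r3 m[φ2→D] = [64, 40, 21, 40]
r3 m[φ2→B] = [5832, 5184, 2352, 4536]
r3 m[φ3→D] = [324, 270, 486, 324]
r3 m[φ3→H] = [5832, 4608, 5184, 2352]
r3 m[φ4→B] = [5, 1, 8, 3]
r3 m[φ5→K] = [6, 1, 7, 4]
r3 m[φ6→H] = [3, 4, 6, 7]
r3 m[φ7→H] = [1, 2, 9, 7]
r3 m[φ8→Q] = [9, 9, 5, 5]
r3 m[Q→φ0] = [9, 9, 5, 5]
r3 m[Q→φ8] = [8, 7, 9, 8]
r3 m[K→φ1] = [6, 1, 7, 4]
r3 m[K→φ5] = [8, 9, 9, 3]
r3 m[D→φ0] = [336, 576, 648, 648]
r3 m[D→φ1] = [336, 576, 576, 648]
r3 m[D→φ2] = [294, 576, 648, 729]
r3 m[D→φ3] = [392, 512, 576, 648]
r3 m[B→φ2] = [5, 1, 8, 3]
r3 m[B→φ4] = [8, 8, 8, 7]
r3 m[H→φ3] = [3, 8, 54, 49]
r3 m[H→φ6] = [9, 18, 81, 42]
r3 m[H→φ7] = [27, 36, 54, 42]
r4 m[φ0→Q] = [5184, 3888, 5832, 4608]
r4 m[φ0→D] = [63, 40, 72, 54]
r4 m[φ1→K] = [4608, 5832, 5184, 1728]
r4 m[φ1→D] = [49, 49, 63, 9]
r4 m[φ2→D] = [64, 40, 21, 40]
r4 m[φ2→B] = [5832, 5184, 2352, 4536]
r4 m[φ3→D] = [324, 270, 486, 324]
r4 m[φ3→H] = [5832, 4608, 5184, 2352]
r4 m[φ4→B] = [5, 1, 8, 3]
r4 m[φ5→K] = [6, 1, 7, 4]
r4 m[φ6→H] = [3, 4, 6, 7]
r4 m[φ7→H] = [1, 2, 9, 7]
r4 m[φ8→Q] = [9, 9, 5, 5]
r4 m[Q→φ0] = [9, 9, 5, 5]
r4 m[Q→φ8] = [5184, 3888, 5832, 4608]
r4 m[K→φ1] = [6, 1, 7, 4]
r4 m[K→φ5] = [4608, 5832, 5184, 1728]
r4 m[D→φ0] = [1016064, 529200, 642978, 116640]
r4 m[D→φ1] = [1306368, 432000, 734832, 699840]
r4 m[D→φ2] = [1000188, 529200, 2204496, 157464]
r4 m[D→φ3] = [197568, 78400, 95256, 19440]
r4 m[B→φ2] = [5, 1, 8, 3]
r4 m[B→φ4] = [5832, 5184, 2352, 4536]
r4 m[H→φ3] = [3, 8, 54, 49]
r4 m[H→φ6] = [5832, 9216, 46656, 16464]
r4 m[H→φ7] = [17496, 18432, 31104, 16464]
r5 m[φ0→Q] = [5143824, 7112448, 6096384, 4233600]
r5 m[φ0→D] = [63, 40, 72, 54]
r5 m[φ1→K] = [4408992, 6298560, 9144576, 2612736]
r5 m[φ1→D] = [49, 49, 63, 9]
r5 m[φ2→D] = [64, 40, 21, 40]
r5 m[φ2→B] = [8817984, 17635968, 8001504, 15431472]
r5 m[φ3→D] = [324, 270, 486, 324]
r5 m[φ3→H] = [1185408, 705600, 1185408, 1185408]
r5 m[φ4→B] = [5, 1, 8, 3]
r5 m[φ5→K] = [6, 1, 7, 4]
r5 m[φ6→H] = [3, 4, 6, 7]
r5 m[φ7→H] = [1, 2, 9, 7]
r5 m[φ8→Q] = [9, 9, 5, 5]
r5 m[Q→φ0] = [9, 9, 5, 5]
r5 m[Q→φ8] = [5184, 3888, 5832, 4608]
r5 m[K→φ1] = [6, 1, 7, 4]
r5 m[K→φ5] = [4608, 5832, 5184, 1728]
r5 m[D→φ0] = [1016064, 529200, 642978, 116640]
r5 m[D→φ1] = [1306368, 432000, 734832, 699840]
r5 m[D→φ2] = [1000188, 529200, 2204496, 157464]
r5 m[D→φ3] = [197568, 78400, 95256, 19440]
r5 m[B→φ2] = [5, 1, 8, 3]
r5 m[B→φ4] = [5832, 5184, 2352, 4536]
r5 m[H→φ3] = [3, 8, 54, 49]
r5 m[H→φ6] = [5832, 9216, 46656, 16464]
r5 m[H→φ7] = [17496, 18432, 31104, 16464]
r6 m[φ0→Q] = [5143824, 7112448, 6096384, 4233600]
r6 m[φ0→D] = [63, 40, 72, 54]
r6 m[φ1→K] = [4408992, 6298560, 9144576, 2612736]
r6 m[φ1→D] = [49, 49, 63, 9]
r6 m[φ2→D] = [64, 40, 21, 40]
r6 m[φ2→B] = [8817984, 17635968, 8001504, 15431472]
r6 m[φ3→D] = [324, 270, 486, 324]
r6 m[φ3→H] = [1185408, 705600, 1185408, 1185408]
r6 m[φ4→B] = [5, 1, 8, 3]
r6 m[φ5→K] = [6, 1, 7, 4]
r6 m[φ6→H] = [3, 4, 6, 7]
r6 m[φ7→H] = [1, 2, 9, 7]
r6 m[φ8→Q] = [9, 9, 5, 5]
r6 m[Q→φ0] = [9, 9, 5, 5]
r6 m[Q→φ8] = [5143824, 7112448, 6096384, 4233600]
r6 m[K→φ1] = [6, 1, 7, 4]
r6 m[K→φ5] = [4408992, 6298560, 9144576, 2612736]
r6 m[D→φ0] = [1016064, 529200, 642978, 116640]
r6 m[D→φ1] = [1306368, 432000, 734832, 699840]
r6 m[D→φ2] = [1000188, 529200, 2204496, 157464]
r6 m[D→φ3] = [197568, 78400, 95256, 19440]
r6 m[B→φ2] = [5, 1, 8, 3]
r6 m[B→φ4] = [8817984, 17635968, 8001504, 15431472]
r6 m[H→φ3] = [3, 8, 54, 49]
r6 m[H→φ6] = [1185408, 1411200, 10668672, 8297856]
r6 m[H→φ7] = [3556224, 2822400, 7112448, 8297856]
r7 m[φ0→Q] = [5143824, 7112448, 6096384, 4233600]
r7 m[φ0→D] = [63, 40, 72, 54]
r7 m[φ1→K] = [4408992, 6298560, 9144576, 2612736]
r7 m[φ1→D] = [49, 49, 63, 9]
r7 m[φ2→D] = [64, 40, 21, 40]
r7 m[φ2→B] = [8817984, 17635968, 8001504, 15431472]
r7 m[φ3→D] = [324, 270, 486, 324]
r7 m[φ3→H] = [1185408, 705600, 1185408, 1185408]
r7 m[φ4→B] = [5, 1, 8, 3]
r7 m[φ5→K] = [6, 1, 7, 4]
r7 m[φ6→H] = [3, 4, 6, 7]
r7 m[φ7→H] = [1, 2, 9, 7]
r7 m[φ8→Q] = [9, 9, 5, 5]
r7 m[Q→φ0] = [9, 9, 5, 5]
r7 m[Q→φ8] = [5143824, 7112448, 6096384, 4233600]
r7 m[K→φ1] = [6, 1, 7, 4]
r7 m[K→φ5] = [4408992, 6298560, 9144576, 2612736]
r7 m[D→φ0] = [1016064, 529200, 642978, 116640]
r7 m[D→φ1] = [1306368, 432000, 734832, 699840]
r7 m[D→φ2] = [1000188, 529200, 2204496, 157464]
r7 m[D→φ3] = [197568, 78400, 95256, 19440]
r7 m[B→φ2] = [5, 1, 8, 3]
r7 m[B→φ4] = [8817984, 17635968, 8001504, 15431472]
r7 m[H→φ3] = [3, 8, 54, 49]
r7 m[H→φ6] = [1185408, 1411200, 10668672, 8297856]
r7 m[H→φ7] = [3556224, 2822400, 7112448, 8297856]
fixed point reached at round 7
b[B] = ⊗ incoming = [44089920, 17635968, 64012032, 46294416]

b[B] = [44089920, 17635968, 64012032, 46294416]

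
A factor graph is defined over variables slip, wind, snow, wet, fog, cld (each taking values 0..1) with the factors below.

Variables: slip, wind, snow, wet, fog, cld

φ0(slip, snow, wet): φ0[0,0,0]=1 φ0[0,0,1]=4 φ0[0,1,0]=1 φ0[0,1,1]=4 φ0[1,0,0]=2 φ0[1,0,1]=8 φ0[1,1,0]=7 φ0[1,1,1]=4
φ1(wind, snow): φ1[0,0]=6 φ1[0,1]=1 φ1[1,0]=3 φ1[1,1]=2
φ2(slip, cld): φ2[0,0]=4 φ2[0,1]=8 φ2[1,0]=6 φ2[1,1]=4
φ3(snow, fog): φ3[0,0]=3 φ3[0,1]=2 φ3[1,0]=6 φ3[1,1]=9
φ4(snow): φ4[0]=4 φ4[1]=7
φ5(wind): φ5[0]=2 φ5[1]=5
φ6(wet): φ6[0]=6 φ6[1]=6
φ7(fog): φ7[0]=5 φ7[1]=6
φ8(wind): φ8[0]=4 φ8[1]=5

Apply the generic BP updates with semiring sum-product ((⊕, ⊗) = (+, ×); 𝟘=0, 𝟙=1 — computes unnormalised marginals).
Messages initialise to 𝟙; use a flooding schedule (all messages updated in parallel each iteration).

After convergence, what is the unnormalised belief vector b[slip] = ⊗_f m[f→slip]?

init: all messages = 𝟙 over 2 values
r1 m[φ0→slip] = [10, 21]
r1 m[φ0→snow] = [15, 16]
r1 m[φ0→wet] = [11, 20]
r1 m[φ1→wind] = [7, 5]
r1 m[φ1→snow] = [9, 3]
r1 m[φ2→slip] = [12, 10]
r1 m[φ2→cld] = [10, 12]
r1 m[φ3→snow] = [5, 15]
r1 m[φ3→fog] = [9, 11]
r1 m[φ4→snow] = [4, 7]
r1 m[φ5→wind] = [2, 5]
r1 m[φ6→wet] = [6, 6]
r1 m[φ7→fog] = [5, 6]
r1 m[φ8→wind] = [4, 5]
r1 m[slip→φ0] = [1, 1]
r1 m[slip→φ2] = [1, 1]
r1 m[wind→φ1] = [1, 1]
r1 m[wind→φ5] = [1, 1]
r1 m[wind→φ8] = [1, 1]
r1 m[snow→φ0] = [1, 1]
r1 m[snow→φ1] = [1, 1]
r1 m[snow→φ3] = [1, 1]
r1 m[snow→φ4] = [1, 1]
r1 m[wet→φ0] = [1, 1]
r1 m[wet→φ6] = [1, 1]
r1 m[fog→φ3] = [1, 1]
r1 m[fog→φ7] = [1, 1]
r1 m[cld→φ2] = [1, 1]
r2 m[φ0→slip] = [10, 21]
r2 m[φ0→snow] = [15, 16]
r2 m[φ0→wet] = [11, 20]
r2 m[φ1→wind] = [7, 5]
r2 m[φ1→snow] = [9, 3]
r2 m[φ2→slip] = [12, 10]
r2 m[φ2→cld] = [10, 12]
r2 m[φ3→snow] = [5, 15]
r2 m[φ3→fog] = [9, 11]
r2 m[φ4→snow] = [4, 7]
r2 m[φ5→wind] = [2, 5]
r2 m[φ6→wet] = [6, 6]
r2 m[φ7→fog] = [5, 6]
r2 m[φ8→wind] = [4, 5]
r2 m[slip→φ0] = [12, 10]
r2 m[slip→φ2] = [10, 21]
r2 m[wind→φ1] = [8, 25]
r2 m[wind→φ5] = [28, 25]
r2 m[wind→φ8] = [14, 25]
r2 m[snow→φ0] = [180, 315]
r2 m[snow→φ1] = [300, 1680]
r2 m[snow→φ3] = [540, 336]
r2 m[snow→φ4] = [675, 720]
r2 m[wet→φ0] = [6, 6]
r2 m[wet→φ6] = [11, 20]
r2 m[fog→φ3] = [5, 6]
r2 m[fog→φ7] = [9, 11]
r2 m[cld→φ2] = [1, 1]
r3 m[φ0→slip] = [14850, 31590]
r3 m[φ0→snow] = [960, 1020]
r3 m[φ0→wet] = [31590, 50760]
r3 m[φ1→wind] = [3480, 4260]
r3 m[φ1→snow] = [123, 58]
r3 m[φ2→slip] = [12, 10]
r3 m[φ2→cld] = [166, 164]
r3 m[φ3→snow] = [27, 84]
r3 m[φ3→fog] = [3636, 4104]
r3 m[φ4→snow] = [4, 7]
r3 m[φ5→wind] = [2, 5]
r3 m[φ6→wet] = [6, 6]
r3 m[φ7→fog] = [5, 6]
r3 m[φ8→wind] = [4, 5]
r3 m[slip→φ0] = [12, 10]
r3 m[slip→φ2] = [10, 21]
r3 m[wind→φ1] = [8, 25]
r3 m[wind→φ5] = [28, 25]
r3 m[wind→φ8] = [14, 25]
r3 m[snow→φ0] = [180, 315]
r3 m[snow→φ1] = [300, 1680]
r3 m[snow→φ3] = [540, 336]
r3 m[snow→φ4] = [675, 720]
r3 m[wet→φ0] = [6, 6]
r3 m[wet→φ6] = [11, 20]
r3 m[fog→φ3] = [5, 6]
r3 m[fog→φ7] = [9, 11]
r3 m[cld→φ2] = [1, 1]
r4 m[φ0→slip] = [14850, 31590]
r4 m[φ0→snow] = [960, 1020]
r4 m[φ0→wet] = [31590, 50760]
r4 m[φ1→wind] = [3480, 4260]
r4 m[φ1→snow] = [123, 58]
r4 m[φ2→slip] = [12, 10]
r4 m[φ2→cld] = [166, 164]
r4 m[φ3→snow] = [27, 84]
r4 m[φ3→fog] = [3636, 4104]
r4 m[φ4→snow] = [4, 7]
r4 m[φ5→wind] = [2, 5]
r4 m[φ6→wet] = [6, 6]
r4 m[φ7→fog] = [5, 6]
r4 m[φ8→wind] = [4, 5]
r4 m[slip→φ0] = [12, 10]
r4 m[slip→φ2] = [14850, 31590]
r4 m[wind→φ1] = [8, 25]
r4 m[wind→φ5] = [13920, 21300]
r4 m[wind→φ8] = [6960, 21300]
r4 m[snow→φ0] = [13284, 34104]
r4 m[snow→φ1] = [103680, 599760]
r4 m[snow→φ3] = [472320, 414120]
r4 m[snow→φ4] = [3188160, 4969440]
r4 m[wet→φ0] = [6, 6]
r4 m[wet→φ6] = [31590, 50760]
r4 m[fog→φ3] = [5, 6]
r4 m[fog→φ7] = [3636, 4104]
r4 m[cld→φ2] = [1, 1]
r5 m[φ0→slip] = [1421640, 3047904]
r5 m[φ0→snow] = [960, 1020]
r5 m[φ0→wet] = [3221616, 4701504]
r5 m[φ1→wind] = [1221840, 1510560]
r5 m[φ1→snow] = [123, 58]
r5 m[φ2→slip] = [12, 10]
r5 m[φ2→cld] = [248940, 245160]
r5 m[φ3→snow] = [27, 84]
r5 m[φ3→fog] = [3901680, 4671720]
r5 m[φ4→snow] = [4, 7]
r5 m[φ5→wind] = [2, 5]
r5 m[φ6→wet] = [6, 6]
r5 m[φ7→fog] = [5, 6]
r5 m[φ8→wind] = [4, 5]
r5 m[slip→φ0] = [12, 10]
r5 m[slip→φ2] = [14850, 31590]
r5 m[wind→φ1] = [8, 25]
r5 m[wind→φ5] = [13920, 21300]
r5 m[wind→φ8] = [6960, 21300]
r5 m[snow→φ0] = [13284, 34104]
r5 m[snow→φ1] = [103680, 599760]
r5 m[snow→φ3] = [472320, 414120]
r5 m[snow→φ4] = [3188160, 4969440]
r5 m[wet→φ0] = [6, 6]
r5 m[wet→φ6] = [31590, 50760]
r5 m[fog→φ3] = [5, 6]
r5 m[fog→φ7] = [3636, 4104]
r5 m[cld→φ2] = [1, 1]
r6 m[φ0→slip] = [1421640, 3047904]
r6 m[φ0→snow] = [960, 1020]
r6 m[φ0→wet] = [3221616, 4701504]
r6 m[φ1→wind] = [1221840, 1510560]
r6 m[φ1→snow] = [123, 58]
r6 m[φ2→slip] = [12, 10]
r6 m[φ2→cld] = [248940, 245160]
r6 m[φ3→snow] = [27, 84]
r6 m[φ3→fog] = [3901680, 4671720]
r6 m[φ4→snow] = [4, 7]
r6 m[φ5→wind] = [2, 5]
r6 m[φ6→wet] = [6, 6]
r6 m[φ7→fog] = [5, 6]
r6 m[φ8→wind] = [4, 5]
r6 m[slip→φ0] = [12, 10]
r6 m[slip→φ2] = [1421640, 3047904]
r6 m[wind→φ1] = [8, 25]
r6 m[wind→φ5] = [4887360, 7552800]
r6 m[wind→φ8] = [2443680, 7552800]
r6 m[snow→φ0] = [13284, 34104]
r6 m[snow→φ1] = [103680, 599760]
r6 m[snow→φ3] = [472320, 414120]
r6 m[snow→φ4] = [3188160, 4969440]
r6 m[wet→φ0] = [6, 6]
r6 m[wet→φ6] = [3221616, 4701504]
r6 m[fog→φ3] = [5, 6]
r6 m[fog→φ7] = [3901680, 4671720]
r6 m[cld→φ2] = [1, 1]
r7 m[φ0→slip] = [1421640, 3047904]
r7 m[φ0→snow] = [960, 1020]
r7 m[φ0→wet] = [3221616, 4701504]
r7 m[φ1→wind] = [1221840, 1510560]
r7 m[φ1→snow] = [123, 58]
r7 m[φ2→slip] = [12, 10]
r7 m[φ2→cld] = [23973984, 23564736]
r7 m[φ3→snow] = [27, 84]
r7 m[φ3→fog] = [3901680, 4671720]
r7 m[φ4→snow] = [4, 7]
r7 m[φ5→wind] = [2, 5]
r7 m[φ6→wet] = [6, 6]
r7 m[φ7→fog] = [5, 6]
r7 m[φ8→wind] = [4, 5]
r7 m[slip→φ0] = [12, 10]
r7 m[slip→φ2] = [1421640, 3047904]
r7 m[wind→φ1] = [8, 25]
r7 m[wind→φ5] = [4887360, 7552800]
r7 m[wind→φ8] = [2443680, 7552800]
r7 m[snow→φ0] = [13284, 34104]
r7 m[snow→φ1] = [103680, 599760]
r7 m[snow→φ3] = [472320, 414120]
r7 m[snow→φ4] = [3188160, 4969440]
r7 m[wet→φ0] = [6, 6]
r7 m[wet→φ6] = [3221616, 4701504]
r7 m[fog→φ3] = [5, 6]
r7 m[fog→φ7] = [3901680, 4671720]
r7 m[cld→φ2] = [1, 1]
r8 m[φ0→slip] = [1421640, 3047904]
r8 m[φ0→snow] = [960, 1020]
r8 m[φ0→wet] = [3221616, 4701504]
r8 m[φ1→wind] = [1221840, 1510560]
r8 m[φ1→snow] = [123, 58]
r8 m[φ2→slip] = [12, 10]
r8 m[φ2→cld] = [23973984, 23564736]
r8 m[φ3→snow] = [27, 84]
r8 m[φ3→fog] = [3901680, 4671720]
r8 m[φ4→snow] = [4, 7]
r8 m[φ5→wind] = [2, 5]
r8 m[φ6→wet] = [6, 6]
r8 m[φ7→fog] = [5, 6]
r8 m[φ8→wind] = [4, 5]
r8 m[slip→φ0] = [12, 10]
r8 m[slip→φ2] = [1421640, 3047904]
r8 m[wind→φ1] = [8, 25]
r8 m[wind→φ5] = [4887360, 7552800]
r8 m[wind→φ8] = [2443680, 7552800]
r8 m[snow→φ0] = [13284, 34104]
r8 m[snow→φ1] = [103680, 599760]
r8 m[snow→φ3] = [472320, 414120]
r8 m[snow→φ4] = [3188160, 4969440]
r8 m[wet→φ0] = [6, 6]
r8 m[wet→φ6] = [3221616, 4701504]
r8 m[fog→φ3] = [5, 6]
r8 m[fog→φ7] = [3901680, 4671720]
r8 m[cld→φ2] = [1, 1]
fixed point reached at round 8
b[slip] = ⊗ incoming = [17059680, 30479040]

b[slip] = [17059680, 30479040]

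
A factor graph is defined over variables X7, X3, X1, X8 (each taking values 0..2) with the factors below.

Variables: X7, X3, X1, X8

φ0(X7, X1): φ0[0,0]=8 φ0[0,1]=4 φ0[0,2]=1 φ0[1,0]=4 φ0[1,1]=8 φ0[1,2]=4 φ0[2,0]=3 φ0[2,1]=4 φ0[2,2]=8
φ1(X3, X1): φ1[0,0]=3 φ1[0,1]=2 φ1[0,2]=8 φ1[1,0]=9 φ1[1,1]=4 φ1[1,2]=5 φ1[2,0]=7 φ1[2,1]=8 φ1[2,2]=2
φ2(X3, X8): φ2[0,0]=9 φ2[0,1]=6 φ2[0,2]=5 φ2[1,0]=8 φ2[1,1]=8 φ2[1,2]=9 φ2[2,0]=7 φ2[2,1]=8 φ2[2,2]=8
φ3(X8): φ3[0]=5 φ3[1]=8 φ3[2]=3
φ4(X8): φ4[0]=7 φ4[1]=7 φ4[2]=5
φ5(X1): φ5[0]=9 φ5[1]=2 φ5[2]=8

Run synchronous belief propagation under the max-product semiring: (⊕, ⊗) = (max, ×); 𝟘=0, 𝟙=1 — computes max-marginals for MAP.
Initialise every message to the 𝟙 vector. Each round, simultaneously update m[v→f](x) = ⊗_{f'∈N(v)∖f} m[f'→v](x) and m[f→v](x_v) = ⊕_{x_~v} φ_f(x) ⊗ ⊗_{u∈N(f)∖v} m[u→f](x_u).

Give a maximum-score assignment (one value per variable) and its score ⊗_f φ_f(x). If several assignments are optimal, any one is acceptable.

init: all messages = 𝟙 over 3 values
r1 m[φ0→X7] = [8, 8, 8]
r1 m[φ0→X1] = [8, 8, 8]
r1 m[φ1→X3] = [8, 9, 8]
r1 m[φ1→X1] = [9, 8, 8]
r1 m[φ2→X3] = [9, 9, 8]
r1 m[φ2→X8] = [9, 8, 9]
r1 m[φ3→X8] = [5, 8, 3]
r1 m[φ4→X8] = [7, 7, 5]
r1 m[φ5→X1] = [9, 2, 8]
r1 m[X7→φ0] = [1, 1, 1]
r1 m[X3→φ1] = [1, 1, 1]
r1 m[X3→φ2] = [1, 1, 1]
r1 m[X1→φ0] = [1, 1, 1]
r1 m[X1→φ1] = [1, 1, 1]
r1 m[X1→φ5] = [1, 1, 1]
r1 m[X8→φ2] = [1, 1, 1]
r1 m[X8→φ3] = [1, 1, 1]
r1 m[X8→φ4] = [1, 1, 1]
r2 m[φ0→X7] = [8, 8, 8]
r2 m[φ0→X1] = [8, 8, 8]
r2 m[φ1→X3] = [8, 9, 8]
r2 m[φ1→X1] = [9, 8, 8]
r2 m[φ2→X3] = [9, 9, 8]
r2 m[φ2→X8] = [9, 8, 9]
r2 m[φ3→X8] = [5, 8, 3]
r2 m[φ4→X8] = [7, 7, 5]
r2 m[φ5→X1] = [9, 2, 8]
r2 m[X7→φ0] = [1, 1, 1]
r2 m[X3→φ1] = [9, 9, 8]
r2 m[X3→φ2] = [8, 9, 8]
r2 m[X1→φ0] = [81, 16, 64]
r2 m[X1→φ1] = [72, 16, 64]
r2 m[X1→φ5] = [72, 64, 64]
r2 m[X8→φ2] = [35, 56, 15]
r2 m[X8→φ3] = [63, 56, 45]
r2 m[X8→φ4] = [45, 64, 27]
r3 m[φ0→X7] = [648, 324, 512]
r3 m[φ0→X1] = [8, 8, 8]
r3 m[φ1→X3] = [512, 648, 504]
r3 m[φ1→X1] = [81, 64, 72]
r3 m[φ2→X3] = [336, 448, 448]
r3 m[φ2→X8] = [72, 72, 81]
r3 m[φ3→X8] = [5, 8, 3]
r3 m[φ4→X8] = [7, 7, 5]
r3 m[φ5→X1] = [9, 2, 8]
r3 m[X7→φ0] = [1, 1, 1]
r3 m[X3→φ1] = [9, 9, 8]
r3 m[X3→φ2] = [8, 9, 8]
r3 m[X1→φ0] = [81, 16, 64]
r3 m[X1→φ1] = [72, 16, 64]
r3 m[X1→φ5] = [72, 64, 64]
r3 m[X8→φ2] = [35, 56, 15]
r3 m[X8→φ3] = [63, 56, 45]
r3 m[X8→φ4] = [45, 64, 27]
r4 m[φ0→X7] = [648, 324, 512]
r4 m[φ0→X1] = [8, 8, 8]
r4 m[φ1→X3] = [512, 648, 504]
r4 m[φ1→X1] = [81, 64, 72]
r4 m[φ2→X3] = [336, 448, 448]
r4 m[φ2→X8] = [72, 72, 81]
r4 m[φ3→X8] = [5, 8, 3]
r4 m[φ4→X8] = [7, 7, 5]
r4 m[φ5→X1] = [9, 2, 8]
r4 m[X7→φ0] = [1, 1, 1]
r4 m[X3→φ1] = [336, 448, 448]
r4 m[X3→φ2] = [512, 648, 504]
r4 m[X1→φ0] = [729, 128, 576]
r4 m[X1→φ1] = [72, 16, 64]
r4 m[X1→φ5] = [648, 512, 576]
r4 m[X8→φ2] = [35, 56, 15]
r4 m[X8→φ3] = [504, 504, 405]
r4 m[X8→φ4] = [360, 576, 243]
r5 m[φ0→X7] = [5832, 2916, 4608]
r5 m[φ0→X1] = [8, 8, 8]
r5 m[φ1→X3] = [512, 648, 504]
r5 m[φ1→X1] = [4032, 3584, 2688]
r5 m[φ2→X3] = [336, 448, 448]
r5 m[φ2→X8] = [5184, 5184, 5832]
r5 m[φ3→X8] = [5, 8, 3]
r5 m[φ4→X8] = [7, 7, 5]
r5 m[φ5→X1] = [9, 2, 8]
r5 m[X7→φ0] = [1, 1, 1]
r5 m[X3→φ1] = [336, 448, 448]
r5 m[X3→φ2] = [512, 648, 504]
r5 m[X1→φ0] = [729, 128, 576]
r5 m[X1→φ1] = [72, 16, 64]
r5 m[X1→φ5] = [648, 512, 576]
r5 m[X8→φ2] = [35, 56, 15]
r5 m[X8→φ3] = [504, 504, 405]
r5 m[X8→φ4] = [360, 576, 243]
r6 m[φ0→X7] = [5832, 2916, 4608]
r6 m[φ0→X1] = [8, 8, 8]
r6 m[φ1→X3] = [512, 648, 504]
r6 m[φ1→X1] = [4032, 3584, 2688]
r6 m[φ2→X3] = [336, 448, 448]
r6 m[φ2→X8] = [5184, 5184, 5832]
r6 m[φ3→X8] = [5, 8, 3]
r6 m[φ4→X8] = [7, 7, 5]
r6 m[φ5→X1] = [9, 2, 8]
r6 m[X7→φ0] = [1, 1, 1]
r6 m[X3→φ1] = [336, 448, 448]
r6 m[X3→φ2] = [512, 648, 504]
r6 m[X1→φ0] = [36288, 7168, 21504]
r6 m[X1→φ1] = [72, 16, 64]
r6 m[X1→φ5] = [32256, 28672, 21504]
r6 m[X8→φ2] = [35, 56, 15]
r6 m[X8→φ3] = [36288, 36288, 29160]
r6 m[X8→φ4] = [25920, 41472, 17496]
r7 m[φ0→X7] = [290304, 145152, 172032]
r7 m[φ0→X1] = [8, 8, 8]
r7 m[φ1→X3] = [512, 648, 504]
r7 m[φ1→X1] = [4032, 3584, 2688]
r7 m[φ2→X3] = [336, 448, 448]
r7 m[φ2→X8] = [5184, 5184, 5832]
r7 m[φ3→X8] = [5, 8, 3]
r7 m[φ4→X8] = [7, 7, 5]
r7 m[φ5→X1] = [9, 2, 8]
r7 m[X7→φ0] = [1, 1, 1]
r7 m[X3→φ1] = [336, 448, 448]
r7 m[X3→φ2] = [512, 648, 504]
r7 m[X1→φ0] = [36288, 7168, 21504]
r7 m[X1→φ1] = [72, 16, 64]
r7 m[X1→φ5] = [32256, 28672, 21504]
r7 m[X8→φ2] = [35, 56, 15]
r7 m[X8→φ3] = [36288, 36288, 29160]
r7 m[X8→φ4] = [25920, 41472, 17496]
r8 m[φ0→X7] = [290304, 145152, 172032]
r8 m[φ0→X1] = [8, 8, 8]
r8 m[φ1→X3] = [512, 648, 504]
r8 m[φ1→X1] = [4032, 3584, 2688]
r8 m[φ2→X3] = [336, 448, 448]
r8 m[φ2→X8] = [5184, 5184, 5832]
r8 m[φ3→X8] = [5, 8, 3]
r8 m[φ4→X8] = [7, 7, 5]
r8 m[φ5→X1] = [9, 2, 8]
r8 m[X7→φ0] = [1, 1, 1]
r8 m[X3→φ1] = [336, 448, 448]
r8 m[X3→φ2] = [512, 648, 504]
r8 m[X1→φ0] = [36288, 7168, 21504]
r8 m[X1→φ1] = [72, 16, 64]
r8 m[X1→φ5] = [32256, 28672, 21504]
r8 m[X8→φ2] = [35, 56, 15]
r8 m[X8→φ3] = [36288, 36288, 29160]
r8 m[X8→φ4] = [25920, 41472, 17496]
fixed point reached at round 8
traceback from X7: (X7=0, X3=1, X1=0, X8=1), score=290304

assignment: (X7=0, X3=1, X1=0, X8=1); score = 290304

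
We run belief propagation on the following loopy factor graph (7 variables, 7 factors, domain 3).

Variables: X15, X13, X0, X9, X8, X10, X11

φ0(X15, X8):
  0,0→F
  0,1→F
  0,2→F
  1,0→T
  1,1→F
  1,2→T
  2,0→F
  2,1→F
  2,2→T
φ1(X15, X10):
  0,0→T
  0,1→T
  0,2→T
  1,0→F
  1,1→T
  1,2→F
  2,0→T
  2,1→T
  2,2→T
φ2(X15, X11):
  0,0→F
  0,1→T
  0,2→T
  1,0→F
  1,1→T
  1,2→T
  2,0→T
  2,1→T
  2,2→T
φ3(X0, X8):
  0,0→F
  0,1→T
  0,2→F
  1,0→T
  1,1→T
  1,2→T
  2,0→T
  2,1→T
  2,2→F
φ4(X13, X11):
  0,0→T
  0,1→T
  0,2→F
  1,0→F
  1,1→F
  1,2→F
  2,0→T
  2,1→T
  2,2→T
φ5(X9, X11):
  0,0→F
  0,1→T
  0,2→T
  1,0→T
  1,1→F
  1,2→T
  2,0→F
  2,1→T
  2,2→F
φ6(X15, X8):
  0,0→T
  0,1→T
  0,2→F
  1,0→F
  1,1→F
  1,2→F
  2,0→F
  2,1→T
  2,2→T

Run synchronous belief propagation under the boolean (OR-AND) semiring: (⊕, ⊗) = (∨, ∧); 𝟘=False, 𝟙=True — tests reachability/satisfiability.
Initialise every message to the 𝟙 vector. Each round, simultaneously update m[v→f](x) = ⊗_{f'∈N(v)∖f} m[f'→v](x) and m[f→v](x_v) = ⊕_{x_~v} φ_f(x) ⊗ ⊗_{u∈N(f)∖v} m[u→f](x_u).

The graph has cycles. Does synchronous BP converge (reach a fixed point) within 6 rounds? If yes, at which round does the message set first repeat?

NOT CONVERGED within 6 rounds

init: all messages = 𝟙 over 3 values
r1 m[φ0→X15] = [F, T, T]
r1 m[φ0→X8] = [T, F, T]
r1 m[φ1→X15] = [T, T, T]
r1 m[φ1→X10] = [T, T, T]
r1 m[φ2→X15] = [T, T, T]
r1 m[φ2→X11] = [T, T, T]
r1 m[φ3→X0] = [T, T, T]
r1 m[φ3→X8] = [T, T, T]
r1 m[φ4→X13] = [T, F, T]
r1 m[φ4→X11] = [T, T, T]
r1 m[φ5→X9] = [T, T, T]
r1 m[φ5→X11] = [T, T, T]
r1 m[φ6→X15] = [T, F, T]
r1 m[φ6→X8] = [T, T, T]
r1 m[X15→φ0] = [T, T, T]
r1 m[X15→φ1] = [T, T, T]
r1 m[X15→φ2] = [T, T, T]
r1 m[X15→φ6] = [T, T, T]
r1 m[X13→φ4] = [T, T, T]
r1 m[X0→φ3] = [T, T, T]
r1 m[X9→φ5] = [T, T, T]
r1 m[X8→φ0] = [T, T, T]
r1 m[X8→φ3] = [T, T, T]
r1 m[X8→φ6] = [T, T, T]
r1 m[X10→φ1] = [T, T, T]
r1 m[X11→φ2] = [T, T, T]
r1 m[X11→φ4] = [T, T, T]
r1 m[X11→φ5] = [T, T, T]
r2 m[φ0→X15] = [F, T, T]
r2 m[φ0→X8] = [T, F, T]
r2 m[φ1→X15] = [T, T, T]
r2 m[φ1→X10] = [T, T, T]
r2 m[φ2→X15] = [T, T, T]
r2 m[φ2→X11] = [T, T, T]
r2 m[φ3→X0] = [T, T, T]
r2 m[φ3→X8] = [T, T, T]
r2 m[φ4→X13] = [T, F, T]
r2 m[φ4→X11] = [T, T, T]
r2 m[φ5→X9] = [T, T, T]
r2 m[φ5→X11] = [T, T, T]
r2 m[φ6→X15] = [T, F, T]
r2 m[φ6→X8] = [T, T, T]
r2 m[X15→φ0] = [T, F, T]
r2 m[X15→φ1] = [F, F, T]
r2 m[X15→φ2] = [F, F, T]
r2 m[X15→φ6] = [F, T, T]
r2 m[X13→φ4] = [T, T, T]
r2 m[X0→φ3] = [T, T, T]
r2 m[X9→φ5] = [T, T, T]
r2 m[X8→φ0] = [T, T, T]
r2 m[X8→φ3] = [T, F, T]
r2 m[X8→φ6] = [T, F, T]
r2 m[X10→φ1] = [T, T, T]
r2 m[X11→φ2] = [T, T, T]
r2 m[X11→φ4] = [T, T, T]
r2 m[X11→φ5] = [T, T, T]
r3 m[φ0→X15] = [F, T, T]
r3 m[φ0→X8] = [F, F, T]
r3 m[φ1→X15] = [T, T, T]
r3 m[φ1→X10] = [T, T, T]
r3 m[φ2→X15] = [T, T, T]
r3 m[φ2→X11] = [T, T, T]
r3 m[φ3→X0] = [F, T, T]
r3 m[φ3→X8] = [T, T, T]
r3 m[φ4→X13] = [T, F, T]
r3 m[φ4→X11] = [T, T, T]
r3 m[φ5→X9] = [T, T, T]
r3 m[φ5→X11] = [T, T, T]
r3 m[φ6→X15] = [T, F, T]
r3 m[φ6→X8] = [F, T, T]
r3 m[X15→φ0] = [T, F, T]
r3 m[X15→φ1] = [F, F, T]
r3 m[X15→φ2] = [F, F, T]
r3 m[X15→φ6] = [F, T, T]
r3 m[X13→φ4] = [T, T, T]
r3 m[X0→φ3] = [T, T, T]
r3 m[X9→φ5] = [T, T, T]
r3 m[X8→φ0] = [T, T, T]
r3 m[X8→φ3] = [T, F, T]
r3 m[X8→φ6] = [T, F, T]
r3 m[X10→φ1] = [T, T, T]
r3 m[X11→φ2] = [T, T, T]
r3 m[X11→φ4] = [T, T, T]
r3 m[X11→φ5] = [T, T, T]
r4 m[φ0→X15] = [F, T, T]
r4 m[φ0→X8] = [F, F, T]
r4 m[φ1→X15] = [T, T, T]
r4 m[φ1→X10] = [T, T, T]
r4 m[φ2→X15] = [T, T, T]
r4 m[φ2→X11] = [T, T, T]
r4 m[φ3→X0] = [F, T, T]
r4 m[φ3→X8] = [T, T, T]
r4 m[φ4→X13] = [T, F, T]
r4 m[φ4→X11] = [T, T, T]
r4 m[φ5→X9] = [T, T, T]
r4 m[φ5→X11] = [T, T, T]
r4 m[φ6→X15] = [T, F, T]
r4 m[φ6→X8] = [F, T, T]
r4 m[X15→φ0] = [T, F, T]
r4 m[X15→φ1] = [F, F, T]
r4 m[X15→φ2] = [F, F, T]
r4 m[X15→φ6] = [F, T, T]
r4 m[X13→φ4] = [T, T, T]
r4 m[X0→φ3] = [T, T, T]
r4 m[X9→φ5] = [T, T, T]
r4 m[X8→φ0] = [F, T, T]
r4 m[X8→φ3] = [F, F, T]
r4 m[X8→φ6] = [F, F, T]
r4 m[X10→φ1] = [T, T, T]
r4 m[X11→φ2] = [T, T, T]
r4 m[X11→φ4] = [T, T, T]
r4 m[X11→φ5] = [T, T, T]
r5 m[φ0→X15] = [F, T, T]
r5 m[φ0→X8] = [F, F, T]
r5 m[φ1→X15] = [T, T, T]
r5 m[φ1→X10] = [T, T, T]
r5 m[φ2→X15] = [T, T, T]
r5 m[φ2→X11] = [T, T, T]
r5 m[φ3→X0] = [F, T, F]
r5 m[φ3→X8] = [T, T, T]
r5 m[φ4→X13] = [T, F, T]
r5 m[φ4→X11] = [T, T, T]
r5 m[φ5→X9] = [T, T, T]
r5 m[φ5→X11] = [T, T, T]
r5 m[φ6→X15] = [F, F, T]
r5 m[φ6→X8] = [F, T, T]
r5 m[X15→φ0] = [T, F, T]
r5 m[X15→φ1] = [F, F, T]
r5 m[X15→φ2] = [F, F, T]
r5 m[X15→φ6] = [F, T, T]
r5 m[X13→φ4] = [T, T, T]
r5 m[X0→φ3] = [T, T, T]
r5 m[X9→φ5] = [T, T, T]
r5 m[X8→φ0] = [F, T, T]
r5 m[X8→φ3] = [F, F, T]
r5 m[X8→φ6] = [F, F, T]
r5 m[X10→φ1] = [T, T, T]
r5 m[X11→φ2] = [T, T, T]
r5 m[X11→φ4] = [T, T, T]
r5 m[X11→φ5] = [T, T, T]
r6 m[φ0→X15] = [F, T, T]
r6 m[φ0→X8] = [F, F, T]
r6 m[φ1→X15] = [T, T, T]
r6 m[φ1→X10] = [T, T, T]
r6 m[φ2→X15] = [T, T, T]
r6 m[φ2→X11] = [T, T, T]
r6 m[φ3→X0] = [F, T, F]
r6 m[φ3→X8] = [T, T, T]
r6 m[φ4→X13] = [T, F, T]
r6 m[φ4→X11] = [T, T, T]
r6 m[φ5→X9] = [T, T, T]
r6 m[φ5→X11] = [T, T, T]
r6 m[φ6→X15] = [F, F, T]
r6 m[φ6→X8] = [F, T, T]
r6 m[X15→φ0] = [F, F, T]
r6 m[X15→φ1] = [F, F, T]
r6 m[X15→φ2] = [F, F, T]
r6 m[X15→φ6] = [F, T, T]
r6 m[X13→φ4] = [T, T, T]
r6 m[X0→φ3] = [T, T, T]
r6 m[X9→φ5] = [T, T, T]
r6 m[X8→φ0] = [F, T, T]
r6 m[X8→φ3] = [F, F, T]
r6 m[X8→φ6] = [F, F, T]
r6 m[X10→φ1] = [T, T, T]
r6 m[X11→φ2] = [T, T, T]
r6 m[X11→φ4] = [T, T, T]
r6 m[X11→φ5] = [T, T, T]
no fixed point within 6 rounds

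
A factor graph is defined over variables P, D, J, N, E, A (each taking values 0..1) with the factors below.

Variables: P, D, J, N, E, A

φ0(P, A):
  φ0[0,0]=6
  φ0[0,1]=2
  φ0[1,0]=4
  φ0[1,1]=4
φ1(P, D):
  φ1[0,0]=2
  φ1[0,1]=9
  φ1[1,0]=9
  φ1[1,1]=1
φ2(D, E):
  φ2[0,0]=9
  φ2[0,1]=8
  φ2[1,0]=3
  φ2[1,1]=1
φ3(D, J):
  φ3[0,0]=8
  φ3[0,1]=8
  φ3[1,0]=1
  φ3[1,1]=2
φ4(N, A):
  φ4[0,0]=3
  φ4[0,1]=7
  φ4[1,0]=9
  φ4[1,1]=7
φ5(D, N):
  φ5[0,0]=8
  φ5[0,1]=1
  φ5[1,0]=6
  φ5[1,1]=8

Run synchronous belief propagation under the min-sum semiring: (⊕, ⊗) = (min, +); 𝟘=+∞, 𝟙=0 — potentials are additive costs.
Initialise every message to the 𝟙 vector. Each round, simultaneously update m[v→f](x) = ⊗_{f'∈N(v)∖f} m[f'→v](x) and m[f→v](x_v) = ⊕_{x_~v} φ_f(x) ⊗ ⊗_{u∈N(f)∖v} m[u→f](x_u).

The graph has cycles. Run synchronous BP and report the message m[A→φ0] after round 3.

message @ round 3 = [3, 7]

init: all messages = 𝟙 over 2 values
r1 m[φ0→P] = [2, 4]
r1 m[φ0→A] = [4, 2]
r1 m[φ1→P] = [2, 1]
r1 m[φ1→D] = [2, 1]
r1 m[φ2→D] = [8, 1]
r1 m[φ2→E] = [3, 1]
r1 m[φ3→D] = [8, 1]
r1 m[φ3→J] = [1, 2]
r1 m[φ4→N] = [3, 7]
r1 m[φ4→A] = [3, 7]
r1 m[φ5→D] = [1, 6]
r1 m[φ5→N] = [6, 1]
r1 m[P→φ0] = [0, 0]
r1 m[P→φ1] = [0, 0]
r1 m[D→φ1] = [0, 0]
r1 m[D→φ2] = [0, 0]
r1 m[D→φ3] = [0, 0]
r1 m[D→φ5] = [0, 0]
r1 m[J→φ3] = [0, 0]
r1 m[N→φ4] = [0, 0]
r1 m[N→φ5] = [0, 0]
r1 m[E→φ2] = [0, 0]
r1 m[A→φ0] = [0, 0]
r1 m[A→φ4] = [0, 0]
r2 m[φ0→P] = [2, 4]
r2 m[φ0→A] = [4, 2]
r2 m[φ1→P] = [2, 1]
r2 m[φ1→D] = [2, 1]
r2 m[φ2→D] = [8, 1]
r2 m[φ2→E] = [3, 1]
r2 m[φ3→D] = [8, 1]
r2 m[φ3→J] = [1, 2]
r2 m[φ4→N] = [3, 7]
r2 m[φ4→A] = [3, 7]
r2 m[φ5→D] = [1, 6]
r2 m[φ5→N] = [6, 1]
r2 m[P→φ0] = [2, 1]
r2 m[P→φ1] = [2, 4]
r2 m[D→φ1] = [17, 8]
r2 m[D→φ2] = [11, 8]
r2 m[D→φ3] = [11, 8]
r2 m[D→φ5] = [18, 3]
r2 m[J→φ3] = [0, 0]
r2 m[N→φ4] = [6, 1]
r2 m[N→φ5] = [3, 7]
r2 m[E→φ2] = [0, 0]
r2 m[A→φ0] = [3, 7]
r2 m[A→φ4] = [4, 2]
r3 m[φ0→P] = [9, 7]
r3 m[φ0→A] = [5, 4]
r3 m[φ1→P] = [17, 9]
r3 m[φ1→D] = [4, 5]
r3 m[φ2→D] = [8, 1]
r3 m[φ2→E] = [11, 9]
r3 m[φ3→D] = [8, 1]
r3 m[φ3→J] = [9, 10]
r3 m[φ4→N] = [7, 9]
r3 m[φ4→A] = [9, 8]
r3 m[φ5→D] = [8, 9]
r3 m[φ5→N] = [9, 11]
r3 m[P→φ0] = [2, 1]
r3 m[P→φ1] = [2, 4]
r3 m[D→φ1] = [17, 8]
r3 m[D→φ2] = [11, 8]
r3 m[D→φ3] = [11, 8]
r3 m[D→φ5] = [18, 3]
r3 m[J→φ3] = [0, 0]
r3 m[N→φ4] = [6, 1]
r3 m[N→φ5] = [3, 7]
r3 m[E→φ2] = [0, 0]
r3 m[A→φ0] = [3, 7]
r3 m[A→φ4] = [4, 2]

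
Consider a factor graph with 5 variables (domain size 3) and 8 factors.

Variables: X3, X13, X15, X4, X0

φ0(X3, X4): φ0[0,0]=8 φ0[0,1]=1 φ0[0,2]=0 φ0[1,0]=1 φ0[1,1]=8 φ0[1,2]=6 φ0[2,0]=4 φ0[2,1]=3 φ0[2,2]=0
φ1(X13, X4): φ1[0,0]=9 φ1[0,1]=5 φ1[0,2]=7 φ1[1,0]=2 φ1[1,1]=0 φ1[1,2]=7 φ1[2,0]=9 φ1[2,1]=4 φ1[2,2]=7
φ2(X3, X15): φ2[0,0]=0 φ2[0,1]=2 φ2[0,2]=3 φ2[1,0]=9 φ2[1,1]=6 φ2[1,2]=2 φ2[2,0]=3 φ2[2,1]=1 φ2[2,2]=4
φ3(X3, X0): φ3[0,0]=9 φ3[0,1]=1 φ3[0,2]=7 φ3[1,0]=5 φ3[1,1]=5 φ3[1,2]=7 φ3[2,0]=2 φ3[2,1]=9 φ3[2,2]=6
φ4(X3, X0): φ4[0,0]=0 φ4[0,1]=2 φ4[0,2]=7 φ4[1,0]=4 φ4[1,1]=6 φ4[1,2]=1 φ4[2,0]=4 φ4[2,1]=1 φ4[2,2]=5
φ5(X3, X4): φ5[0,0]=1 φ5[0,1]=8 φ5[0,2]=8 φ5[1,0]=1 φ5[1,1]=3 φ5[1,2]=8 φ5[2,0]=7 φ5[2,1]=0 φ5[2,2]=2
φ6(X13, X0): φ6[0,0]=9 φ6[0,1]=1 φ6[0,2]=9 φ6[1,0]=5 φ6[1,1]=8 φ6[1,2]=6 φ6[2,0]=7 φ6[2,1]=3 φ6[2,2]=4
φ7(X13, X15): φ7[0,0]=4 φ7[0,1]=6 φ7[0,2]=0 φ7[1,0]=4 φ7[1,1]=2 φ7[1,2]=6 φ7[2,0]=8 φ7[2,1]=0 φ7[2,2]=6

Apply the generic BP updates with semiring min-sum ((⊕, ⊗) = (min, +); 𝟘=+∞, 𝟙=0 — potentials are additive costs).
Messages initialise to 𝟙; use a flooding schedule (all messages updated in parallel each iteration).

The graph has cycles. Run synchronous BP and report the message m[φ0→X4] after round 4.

init: all messages = 𝟙 over 3 values
r1 m[φ0→X3] = [0, 1, 0]
r1 m[φ0→X4] = [1, 1, 0]
r1 m[φ1→X13] = [5, 0, 4]
r1 m[φ1→X4] = [2, 0, 7]
r1 m[φ2→X3] = [0, 2, 1]
r1 m[φ2→X15] = [0, 1, 2]
r1 m[φ3→X3] = [1, 5, 2]
r1 m[φ3→X0] = [2, 1, 6]
r1 m[φ4→X3] = [0, 1, 1]
r1 m[φ4→X0] = [0, 1, 1]
r1 m[φ5→X3] = [1, 1, 0]
r1 m[φ5→X4] = [1, 0, 2]
r1 m[φ6→X13] = [1, 5, 3]
r1 m[φ6→X0] = [5, 1, 4]
r1 m[φ7→X13] = [0, 2, 0]
r1 m[φ7→X15] = [4, 0, 0]
r1 m[X3→φ0] = [0, 0, 0]
r1 m[X3→φ2] = [0, 0, 0]
r1 m[X3→φ3] = [0, 0, 0]
r1 m[X3→φ4] = [0, 0, 0]
r1 m[X3→φ5] = [0, 0, 0]
r1 m[X13→φ1] = [0, 0, 0]
r1 m[X13→φ6] = [0, 0, 0]
r1 m[X13→φ7] = [0, 0, 0]
r1 m[X15→φ2] = [0, 0, 0]
r1 m[X15→φ7] = [0, 0, 0]
r1 m[X4→φ0] = [0, 0, 0]
r1 m[X4→φ1] = [0, 0, 0]
r1 m[X4→φ5] = [0, 0, 0]
r1 m[X0→φ3] = [0, 0, 0]
r1 m[X0→φ4] = [0, 0, 0]
r1 m[X0→φ6] = [0, 0, 0]
r2 m[φ0→X3] = [0, 1, 0]
r2 m[φ0→X4] = [1, 1, 0]
r2 m[φ1→X13] = [5, 0, 4]
r2 m[φ1→X4] = [2, 0, 7]
r2 m[φ2→X3] = [0, 2, 1]
r2 m[φ2→X15] = [0, 1, 2]
r2 m[φ3→X3] = [1, 5, 2]
r2 m[φ3→X0] = [2, 1, 6]
r2 m[φ4→X3] = [0, 1, 1]
r2 m[φ4→X0] = [0, 1, 1]
r2 m[φ5→X3] = [1, 1, 0]
r2 m[φ5→X4] = [1, 0, 2]
r2 m[φ6→X13] = [1, 5, 3]
r2 m[φ6→X0] = [5, 1, 4]
r2 m[φ7→X13] = [0, 2, 0]
r2 m[φ7→X15] = [4, 0, 0]
r2 m[X3→φ0] = [2, 9, 4]
r2 m[X3→φ2] = [2, 8, 3]
r2 m[X3→φ3] = [1, 5, 2]
r2 m[X3→φ4] = [2, 9, 3]
r2 m[X3→φ5] = [1, 9, 4]
r2 m[X13→φ1] = [1, 7, 3]
r2 m[X13→φ6] = [5, 2, 4]
r2 m[X13→φ7] = [6, 5, 7]
r2 m[X15→φ2] = [4, 0, 0]
r2 m[X15→φ7] = [0, 1, 2]
r2 m[X4→φ0] = [3, 0, 9]
r2 m[X4→φ1] = [2, 1, 2]
r2 m[X4→φ5] = [3, 1, 7]
r2 m[X0→φ3] = [5, 2, 5]
r2 m[X0→φ4] = [7, 2, 10]
r2 m[X0→φ6] = [2, 2, 7]
r3 m[φ0→X3] = [1, 4, 3]
r3 m[φ0→X4] = [8, 3, 2]
r3 m[φ1→X13] = [6, 1, 5]
r3 m[φ1→X4] = [9, 6, 8]
r3 m[φ2→X3] = [2, 2, 1]
r3 m[φ2→X15] = [2, 4, 5]
r3 m[φ3→X3] = [3, 7, 7]
r3 m[φ3→X0] = [4, 2, 8]
r3 m[φ4→X3] = [4, 8, 3]
r3 m[φ4→X0] = [2, 4, 8]
r3 m[φ5→X3] = [4, 4, 1]
r3 m[φ5→X4] = [2, 4, 6]
r3 m[φ6→X13] = [3, 7, 5]
r3 m[φ6→X0] = [7, 6, 8]
r3 m[φ7→X13] = [2, 3, 1]
r3 m[φ7→X15] = [9, 7, 6]
r3 m[X3→φ0] = [2, 9, 4]
r3 m[X3→φ2] = [2, 8, 3]
r3 m[X3→φ3] = [1, 5, 2]
r3 m[X3→φ4] = [2, 9, 3]
r3 m[X3→φ5] = [1, 9, 4]
r3 m[X13→φ1] = [1, 7, 3]
r3 m[X13→φ6] = [5, 2, 4]
r3 m[X13→φ7] = [6, 5, 7]
r3 m[X15→φ2] = [4, 0, 0]
r3 m[X15→φ7] = [0, 1, 2]
r3 m[X4→φ0] = [3, 0, 9]
r3 m[X4→φ1] = [2, 1, 2]
r3 m[X4→φ5] = [3, 1, 7]
r3 m[X0→φ3] = [5, 2, 5]
r3 m[X0→φ4] = [7, 2, 10]
r3 m[X0→φ6] = [2, 2, 7]
r4 m[φ0→X3] = [1, 4, 3]
r4 m[φ0→X4] = [8, 3, 2]
r4 m[φ1→X13] = [6, 1, 5]
r4 m[φ1→X4] = [9, 6, 8]
r4 m[φ2→X3] = [2, 2, 1]
r4 m[φ2→X15] = [2, 4, 5]
r4 m[φ3→X3] = [3, 7, 7]
r4 m[φ3→X0] = [4, 2, 8]
r4 m[φ4→X3] = [4, 8, 3]
r4 m[φ4→X0] = [2, 4, 8]
r4 m[φ5→X3] = [4, 4, 1]
r4 m[φ5→X4] = [2, 4, 6]
r4 m[φ6→X13] = [3, 7, 5]
r4 m[φ6→X0] = [7, 6, 8]
r4 m[φ7→X13] = [2, 3, 1]
r4 m[φ7→X15] = [9, 7, 6]
r4 m[X3→φ0] = [13, 21, 12]
r4 m[X3→φ2] = [12, 23, 14]
r4 m[X3→φ3] = [11, 18, 8]
r4 m[X3→φ4] = [10, 17, 12]
r4 m[X3→φ5] = [10, 21, 14]
r4 m[X13→φ1] = [5, 10, 6]
r4 m[X13→φ6] = [8, 4, 6]
r4 m[X13→φ7] = [9, 8, 10]
r4 m[X15→φ2] = [9, 7, 6]
r4 m[X15→φ7] = [2, 4, 5]
r4 m[X4→φ0] = [11, 10, 14]
r4 m[X4→φ1] = [10, 7, 8]
r4 m[X4→φ5] = [17, 9, 10]
r4 m[X0→φ3] = [9, 10, 16]
r4 m[X0→φ4] = [11, 8, 16]
r4 m[X0→φ6] = [6, 6, 16]

message @ round 4 = [8, 3, 2]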